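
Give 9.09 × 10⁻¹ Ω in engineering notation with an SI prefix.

= 909 × 10⁻³ Ω; 10⁻³ is milli.

909 mΩ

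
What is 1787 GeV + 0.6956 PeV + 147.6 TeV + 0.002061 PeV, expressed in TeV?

In TeV:
  1787 GeV = 1787e-3 TeV = 1.787
  0.6956 PeV = 0.6956e3 TeV = 695.6
  147.6 TeV → 147.6
  0.002061 PeV = 0.002061e3 TeV = 2.061
Sum: 1.787 + 695.6 + 147.6 + 2.061 = 847.048

847.048 TeV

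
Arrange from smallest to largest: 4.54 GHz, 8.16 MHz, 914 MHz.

8.16 MHz < 914 MHz < 4.54 GHz

4.54 GHz = 4540000000 Hz
8.16 MHz = 8160000 Hz
914 MHz = 914000000 Hz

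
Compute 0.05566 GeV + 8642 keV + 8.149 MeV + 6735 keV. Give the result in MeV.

79.186 MeV

In MeV:
  0.05566 GeV = 0.05566 × 10^3 MeV = 55.66
  8642 keV = 8642 × 10^-3 MeV = 8.642
  8.149 MeV → 8.149
  6735 keV = 6735 × 10^-3 MeV = 6.735
Sum: 55.66 + 8.642 + 8.149 + 6.735 = 79.186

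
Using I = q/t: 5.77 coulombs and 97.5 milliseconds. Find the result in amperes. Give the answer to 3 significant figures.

(5.77) / (97.5e-3) = 0.059179e3 A

59.2 amperes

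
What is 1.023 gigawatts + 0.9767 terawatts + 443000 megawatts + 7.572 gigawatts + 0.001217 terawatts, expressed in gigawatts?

In gigawatts:
  1.023 gigawatts → 1.023
  0.9767 terawatts = 0.9767e3 gigawatts = 976.7
  443000 megawatts = 443000e-3 gigawatts = 443
  7.572 gigawatts → 7.572
  0.001217 terawatts = 0.001217e3 gigawatts = 1.217
Sum: 1.023 + 976.7 + 443 + 7.572 + 1.217 = 1429.512

1429.512 gigawatts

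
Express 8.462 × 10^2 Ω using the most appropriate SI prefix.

= 846.2 Ω; mantissa already in [1, 1000).

846.2 Ω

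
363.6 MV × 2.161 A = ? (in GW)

0.7857396 GW

363.6e6 × 2.161 = 785.7396e6 W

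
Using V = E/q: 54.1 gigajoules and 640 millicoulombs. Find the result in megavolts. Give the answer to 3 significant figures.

84500 megavolts

(54.1 × 10⁹) / (640 × 10⁻³) = 0.084531 × 10¹² V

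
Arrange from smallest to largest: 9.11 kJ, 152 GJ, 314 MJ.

9.11 kJ = 9110 J
152 GJ = 152000000000 J
314 MJ = 314000000 J

9.11 kJ < 314 MJ < 152 GJ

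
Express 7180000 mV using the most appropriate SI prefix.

7.18 kV

= 7.18 × 10³ V; 10³ is kilo.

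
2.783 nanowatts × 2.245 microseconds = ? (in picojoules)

2.783 × 10⁻⁹ × 2.245 × 10⁻⁶ = 6.247835 × 10⁻¹⁵ J

0.006247835 picojoules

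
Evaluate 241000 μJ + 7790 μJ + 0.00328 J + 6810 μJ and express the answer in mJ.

In mJ:
  241000 μJ = 241000e-3 mJ = 241
  7790 μJ = 7790e-3 mJ = 7.79
  0.00328 J = 0.00328e3 mJ = 3.28
  6810 μJ = 6810e-3 mJ = 6.81
Sum: 241 + 7.79 + 3.28 + 6.81 = 258.88

258.88 mJ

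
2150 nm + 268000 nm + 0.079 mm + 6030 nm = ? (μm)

In μm:
  2150 nm = 2150e-3 μm = 2.15
  268000 nm = 268000e-3 μm = 268
  0.079 mm = 0.079e3 μm = 79
  6030 nm = 6030e-3 μm = 6.03
Sum: 2.15 + 268 + 79 + 6.03 = 355.18

355.18 μm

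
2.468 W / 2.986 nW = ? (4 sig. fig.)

(2.468) / (2.986 × 10^-9) = 0.82652 × 10^9

826500000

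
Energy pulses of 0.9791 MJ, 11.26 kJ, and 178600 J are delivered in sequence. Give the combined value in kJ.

1168.96 kJ

In kJ:
  0.9791 MJ = 0.9791 × 10^3 kJ = 979.1
  11.26 kJ → 11.26
  178600 J = 178600 × 10^-3 kJ = 178.6
Sum: 979.1 + 11.26 + 178.6 = 1168.96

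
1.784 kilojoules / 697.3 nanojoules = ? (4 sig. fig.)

2558000000

(1.784 × 10³) / (697.3 × 10⁻⁹) = 0.0025584 × 10¹²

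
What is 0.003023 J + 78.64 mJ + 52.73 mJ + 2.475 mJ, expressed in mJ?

136.868 mJ

In mJ:
  0.003023 J = 0.003023e3 mJ = 3.023
  78.64 mJ → 78.64
  52.73 mJ → 52.73
  2.475 mJ → 2.475
Sum: 3.023 + 78.64 + 52.73 + 2.475 = 136.868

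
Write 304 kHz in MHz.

kilo = 1e3, mega = 1e6; factor is 1e-3.
304 × 1e-3 = 0.304

0.304 MHz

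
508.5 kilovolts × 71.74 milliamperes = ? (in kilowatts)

508.5 × 10³ × 71.74 × 10⁻³ = 36479.79 W

36.47979 kilowatts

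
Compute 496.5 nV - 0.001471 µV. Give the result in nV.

495.029 nV

In nV:
  496.5 nV → 496.5
  0.001471 µV = 0.001471e3 nV = 1.471
Difference: 496.5 - 1.471 = 495.029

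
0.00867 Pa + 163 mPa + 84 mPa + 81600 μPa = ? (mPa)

337.27 mPa

In mPa:
  0.00867 Pa = 0.00867e3 mPa = 8.67
  163 mPa → 163
  84 mPa → 84
  81600 μPa = 81600e-3 mPa = 81.6
Sum: 8.67 + 163 + 84 + 81.6 = 337.27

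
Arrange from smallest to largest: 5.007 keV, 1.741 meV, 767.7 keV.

1.741 meV < 5.007 keV < 767.7 keV

5.007 keV = 5007 eV
1.741 meV = 0.001741 eV
767.7 keV = 767700 eV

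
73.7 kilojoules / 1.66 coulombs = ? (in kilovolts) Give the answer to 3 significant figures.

(73.7 × 10³) / (1.66) = 44.398 × 10³ V

44.4 kilovolts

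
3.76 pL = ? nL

pico = 10⁻¹², nano = 10⁻⁹; factor is 10⁻³.
3.76 × 10⁻³ = 0.00376

0.00376 nL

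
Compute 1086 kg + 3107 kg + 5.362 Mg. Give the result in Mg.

In Mg:
  1086 kg = 1086 × 10^-3 Mg = 1.086
  3107 kg = 3107 × 10^-3 Mg = 3.107
  5.362 Mg → 5.362
Sum: 1.086 + 3.107 + 5.362 = 9.555

9.555 Mg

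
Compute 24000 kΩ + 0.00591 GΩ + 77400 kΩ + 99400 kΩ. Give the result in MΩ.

In MΩ:
  24000 kΩ = 24000e-3 MΩ = 24
  0.00591 GΩ = 0.00591e3 MΩ = 5.91
  77400 kΩ = 77400e-3 MΩ = 77.4
  99400 kΩ = 99400e-3 MΩ = 99.4
Sum: 24 + 5.91 + 77.4 + 99.4 = 206.71

206.71 MΩ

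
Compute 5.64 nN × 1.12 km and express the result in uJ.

6.3168 uJ

5.64e-9 × 1.12e3 = 6.3168e-6 J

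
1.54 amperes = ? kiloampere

0.00154 kiloamperes

(no prefix) = 10^0, kilo = 10^3; factor is 10^-3.
1.54 × 10^-3 = 0.00154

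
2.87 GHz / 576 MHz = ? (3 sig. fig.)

4.98

(2.87 × 10^9) / (576 × 10^6) = 0.004983 × 10^3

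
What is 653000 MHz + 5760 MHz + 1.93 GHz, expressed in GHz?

660.69 GHz

In GHz:
  653000 MHz = 653000 × 10^-3 GHz = 653
  5760 MHz = 5760 × 10^-3 GHz = 5.76
  1.93 GHz → 1.93
Sum: 653 + 5.76 + 1.93 = 660.69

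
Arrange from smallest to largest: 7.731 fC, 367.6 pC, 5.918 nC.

7.731 fC = 0.000000000000007731 C
367.6 pC = 0.0000000003676 C
5.918 nC = 0.000000005918 C

7.731 fC < 367.6 pC < 5.918 nC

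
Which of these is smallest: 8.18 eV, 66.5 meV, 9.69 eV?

66.5 meV

8.18 eV = 8.18 eV
66.5 meV = 0.0665 eV
9.69 eV = 9.69 eV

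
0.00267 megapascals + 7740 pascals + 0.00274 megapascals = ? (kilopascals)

In kilopascals:
  0.00267 megapascals = 0.00267 × 10³ kilopascals = 2.67
  7740 pascals = 7740 × 10⁻³ kilopascals = 7.74
  0.00274 megapascals = 0.00274 × 10³ kilopascals = 2.74
Sum: 2.67 + 7.74 + 2.74 = 13.15

13.15 kilopascals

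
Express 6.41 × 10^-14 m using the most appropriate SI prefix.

64.1 fm

= 64.1 × 10^-15 m; 10^-15 is femto.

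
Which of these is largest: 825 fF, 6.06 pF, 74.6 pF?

825 fF = 0.000000000000825 F
6.06 pF = 0.00000000000606 F
74.6 pF = 0.0000000000746 F

74.6 pF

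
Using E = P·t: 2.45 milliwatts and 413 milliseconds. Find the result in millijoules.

2.45e-3 × 413e-3 = 1011.85e-6 J

1.01185 millijoules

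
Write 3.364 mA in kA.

0.000003364 kA

milli = 1e-3, kilo = 1e3; factor is 1e-6.
3.364 × 1e-6 = 0.000003364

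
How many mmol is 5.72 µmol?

micro = 10^-6, milli = 10^-3; factor is 10^-3.
5.72 × 10^-3 = 0.00572

0.00572 mmol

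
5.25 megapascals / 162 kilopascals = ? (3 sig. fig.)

32.4

(5.25 × 10⁶) / (162 × 10³) = 0.03241 × 10³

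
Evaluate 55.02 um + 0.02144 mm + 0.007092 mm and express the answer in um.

In um:
  55.02 um → 55.02
  0.02144 mm = 0.02144 × 10^3 um = 21.44
  0.007092 mm = 0.007092 × 10^3 um = 7.092
Sum: 55.02 + 21.44 + 7.092 = 83.552

83.552 um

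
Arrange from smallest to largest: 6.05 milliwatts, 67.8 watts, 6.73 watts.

6.05 milliwatts < 6.73 watts < 67.8 watts

6.05 milliwatts = 0.00605 watts
67.8 watts = 67.8 watts
6.73 watts = 6.73 watts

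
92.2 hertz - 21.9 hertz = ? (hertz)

70.3 hertz

In hertz:
  92.2 hertz → 92.2
  21.9 hertz → 21.9
Difference: 92.2 - 21.9 = 70.3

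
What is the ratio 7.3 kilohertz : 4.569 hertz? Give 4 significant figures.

1598

(7.3e3) / (4.569) = 1.5977e3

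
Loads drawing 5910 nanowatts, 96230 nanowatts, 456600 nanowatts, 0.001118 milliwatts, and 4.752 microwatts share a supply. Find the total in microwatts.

In microwatts:
  5910 nanowatts = 5910 × 10⁻³ microwatts = 5.91
  96230 nanowatts = 96230 × 10⁻³ microwatts = 96.23
  456600 nanowatts = 456600 × 10⁻³ microwatts = 456.6
  0.001118 milliwatts = 0.001118 × 10³ microwatts = 1.118
  4.752 microwatts → 4.752
Sum: 5.91 + 96.23 + 456.6 + 1.118 + 4.752 = 564.61

564.61 microwatts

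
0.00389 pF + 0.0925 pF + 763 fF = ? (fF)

In fF:
  0.00389 pF = 0.00389e3 fF = 3.89
  0.0925 pF = 0.0925e3 fF = 92.5
  763 fF → 763
Sum: 3.89 + 92.5 + 763 = 859.39

859.39 fF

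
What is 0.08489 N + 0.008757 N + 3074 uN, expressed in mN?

In mN:
  0.08489 N = 0.08489 × 10^3 mN = 84.89
  0.008757 N = 0.008757 × 10^3 mN = 8.757
  3074 uN = 3074 × 10^-3 mN = 3.074
Sum: 84.89 + 8.757 + 3.074 = 96.721

96.721 mN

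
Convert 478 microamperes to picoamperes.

478000000 picoamperes

micro = 1e-6, pico = 1e-12; factor is 1e6.
478 × 1e6 = 478000000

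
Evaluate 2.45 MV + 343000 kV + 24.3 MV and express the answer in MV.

In MV:
  2.45 MV → 2.45
  343000 kV = 343000e-3 MV = 343
  24.3 MV → 24.3
Sum: 2.45 + 343 + 24.3 = 369.75

369.75 MV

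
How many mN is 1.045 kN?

kilo = 10^3, milli = 10^-3; factor is 10^6.
1.045 × 10^6 = 1045000

1045000 mN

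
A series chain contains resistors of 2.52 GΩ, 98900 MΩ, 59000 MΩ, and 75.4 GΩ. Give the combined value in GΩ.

In GΩ:
  2.52 GΩ → 2.52
  98900 MΩ = 98900 × 10^-3 GΩ = 98.9
  59000 MΩ = 59000 × 10^-3 GΩ = 59
  75.4 GΩ → 75.4
Sum: 2.52 + 98.9 + 59 + 75.4 = 235.82

235.82 GΩ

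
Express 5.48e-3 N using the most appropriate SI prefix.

= 5.48e-3 N; 1e-3 is milli.

5.48 mN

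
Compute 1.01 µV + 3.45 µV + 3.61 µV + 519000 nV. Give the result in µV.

In µV:
  1.01 µV → 1.01
  3.45 µV → 3.45
  3.61 µV → 3.61
  519000 nV = 519000e-3 µV = 519
Sum: 1.01 + 3.45 + 3.61 + 519 = 527.07

527.07 µV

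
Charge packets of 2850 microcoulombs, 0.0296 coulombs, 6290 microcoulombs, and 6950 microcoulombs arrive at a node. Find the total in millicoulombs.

In millicoulombs:
  2850 microcoulombs = 2850 × 10^-3 millicoulombs = 2.85
  0.0296 coulombs = 0.0296 × 10^3 millicoulombs = 29.6
  6290 microcoulombs = 6290 × 10^-3 millicoulombs = 6.29
  6950 microcoulombs = 6950 × 10^-3 millicoulombs = 6.95
Sum: 2.85 + 29.6 + 6.29 + 6.95 = 45.69

45.69 millicoulombs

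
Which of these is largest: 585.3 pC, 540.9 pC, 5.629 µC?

5.629 µC

585.3 pC = 0.0000000005853 C
540.9 pC = 0.0000000005409 C
5.629 µC = 0.000005629 C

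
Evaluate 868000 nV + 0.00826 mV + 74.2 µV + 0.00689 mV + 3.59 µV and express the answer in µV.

In µV:
  868000 nV = 868000 × 10^-3 µV = 868
  0.00826 mV = 0.00826 × 10^3 µV = 8.26
  74.2 µV → 74.2
  0.00689 mV = 0.00689 × 10^3 µV = 6.89
  3.59 µV → 3.59
Sum: 868 + 8.26 + 74.2 + 6.89 + 3.59 = 960.94

960.94 µV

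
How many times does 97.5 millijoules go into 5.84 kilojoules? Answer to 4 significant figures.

59900

(5.84 × 10³) / (97.5 × 10⁻³) = 0.059897 × 10⁶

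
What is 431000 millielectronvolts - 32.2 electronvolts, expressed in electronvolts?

398.8 electronvolts

In electronvolts:
  431000 millielectronvolts = 431000 × 10⁻³ electronvolts = 431
  32.2 electronvolts → 32.2
Difference: 431 - 32.2 = 398.8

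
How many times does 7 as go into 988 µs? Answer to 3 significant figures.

141000000000000

(988 × 10⁻⁶) / (7 × 10⁻¹⁸) = 141.1 × 10¹²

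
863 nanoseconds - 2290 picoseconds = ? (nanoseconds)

In nanoseconds:
  863 nanoseconds → 863
  2290 picoseconds = 2290 × 10⁻³ nanoseconds = 2.29
Difference: 863 - 2.29 = 860.71

860.71 nanoseconds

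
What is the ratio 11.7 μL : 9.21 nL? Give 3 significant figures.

(11.7 × 10^-6) / (9.21 × 10^-9) = 1.27 × 10^3

1270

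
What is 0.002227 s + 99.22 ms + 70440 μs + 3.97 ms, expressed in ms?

175.857 ms

In ms:
  0.002227 s = 0.002227 × 10^3 ms = 2.227
  99.22 ms → 99.22
  70440 μs = 70440 × 10^-3 ms = 70.44
  3.97 ms → 3.97
Sum: 2.227 + 99.22 + 70.44 + 3.97 = 175.857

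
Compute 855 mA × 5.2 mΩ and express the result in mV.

4.446 mV

855 × 10^-3 × 5.2 × 10^-3 = 4446 × 10^-6 V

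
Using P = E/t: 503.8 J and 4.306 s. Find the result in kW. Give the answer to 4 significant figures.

(503.8) / (4.306) = 117 W

0.1170 kW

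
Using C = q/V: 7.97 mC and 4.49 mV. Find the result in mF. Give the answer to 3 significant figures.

1780 mF

(7.97 × 10^-3) / (4.49 × 10^-3) = 1.7751 F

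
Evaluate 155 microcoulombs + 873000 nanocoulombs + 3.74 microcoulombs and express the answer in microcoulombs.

1031.74 microcoulombs

In microcoulombs:
  155 microcoulombs → 155
  873000 nanocoulombs = 873000 × 10^-3 microcoulombs = 873
  3.74 microcoulombs → 3.74
Sum: 155 + 873 + 3.74 = 1031.74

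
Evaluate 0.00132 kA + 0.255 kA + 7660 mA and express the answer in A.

In A:
  0.00132 kA = 0.00132e3 A = 1.32
  0.255 kA = 0.255e3 A = 255
  7660 mA = 7660e-3 A = 7.66
Sum: 1.32 + 255 + 7.66 = 263.98

263.98 A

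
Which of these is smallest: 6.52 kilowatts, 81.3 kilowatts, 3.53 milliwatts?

3.53 milliwatts

6.52 kilowatts = 6520 watts
81.3 kilowatts = 81300 watts
3.53 milliwatts = 0.00353 watts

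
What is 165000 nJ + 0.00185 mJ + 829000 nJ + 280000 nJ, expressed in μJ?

In μJ:
  165000 nJ = 165000e-3 μJ = 165
  0.00185 mJ = 0.00185e3 μJ = 1.85
  829000 nJ = 829000e-3 μJ = 829
  280000 nJ = 280000e-3 μJ = 280
Sum: 165 + 1.85 + 829 + 280 = 1275.85

1275.85 μJ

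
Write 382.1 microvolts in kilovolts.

micro = 10^-6, kilo = 10^3; factor is 10^-9.
382.1 × 10^-9 = 0.0000003821

0.0000003821 kilovolts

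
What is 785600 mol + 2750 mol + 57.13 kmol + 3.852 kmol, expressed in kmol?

849.332 kmol

In kmol:
  785600 mol = 785600 × 10⁻³ kmol = 785.6
  2750 mol = 2750 × 10⁻³ kmol = 2.75
  57.13 kmol → 57.13
  3.852 kmol → 3.852
Sum: 785.6 + 2.75 + 57.13 + 3.852 = 849.332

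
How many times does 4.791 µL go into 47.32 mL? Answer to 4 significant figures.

(47.32e-3) / (4.791e-6) = 9.8769e3

9877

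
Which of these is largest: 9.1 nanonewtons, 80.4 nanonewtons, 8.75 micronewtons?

9.1 nanonewtons = 0.0000000091 newtons
80.4 nanonewtons = 0.0000000804 newtons
8.75 micronewtons = 0.00000875 newtons

8.75 micronewtons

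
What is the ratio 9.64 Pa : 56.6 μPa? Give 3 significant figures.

(9.64) / (56.6 × 10⁻⁶) = 0.1703 × 10⁶

170000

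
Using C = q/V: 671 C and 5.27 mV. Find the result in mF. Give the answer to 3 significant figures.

(671) / (5.27 × 10⁻³) = 127.32 × 10³ F

127000000 mF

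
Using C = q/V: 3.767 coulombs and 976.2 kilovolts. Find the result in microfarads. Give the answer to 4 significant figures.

(3.767) / (976.2 × 10³) = 0.00385884 × 10⁻³ F

3.859 microfarads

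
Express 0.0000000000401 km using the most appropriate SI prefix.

40.1 nm

= 40.1 × 10^-9 m; 10^-9 is nano.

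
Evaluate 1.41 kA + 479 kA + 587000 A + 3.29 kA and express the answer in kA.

1070.7 kA

In kA:
  1.41 kA → 1.41
  479 kA → 479
  587000 A = 587000 × 10⁻³ kA = 587
  3.29 kA → 3.29
Sum: 1.41 + 479 + 587 + 3.29 = 1070.7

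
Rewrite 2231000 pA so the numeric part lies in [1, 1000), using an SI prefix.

2.231 µA

= 2.231 × 10⁻⁶ A; 10⁻⁶ is micro.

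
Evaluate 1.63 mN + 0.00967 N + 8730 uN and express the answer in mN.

20.03 mN

In mN:
  1.63 mN → 1.63
  0.00967 N = 0.00967e3 mN = 9.67
  8730 uN = 8730e-3 mN = 8.73
Sum: 1.63 + 9.67 + 8.73 = 20.03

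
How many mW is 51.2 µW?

0.0512 mW

micro = 1e-6, milli = 1e-3; factor is 1e-3.
51.2 × 1e-3 = 0.0512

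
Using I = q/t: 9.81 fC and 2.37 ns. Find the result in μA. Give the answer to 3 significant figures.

(9.81 × 10^-15) / (2.37 × 10^-9) = 4.1392 × 10^-6 A

4.14 μA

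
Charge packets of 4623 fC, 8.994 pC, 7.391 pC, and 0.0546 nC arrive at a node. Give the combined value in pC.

In pC:
  4623 fC = 4623 × 10⁻³ pC = 4.623
  8.994 pC → 8.994
  7.391 pC → 7.391
  0.0546 nC = 0.0546 × 10³ pC = 54.6
Sum: 4.623 + 8.994 + 7.391 + 54.6 = 75.608

75.608 pC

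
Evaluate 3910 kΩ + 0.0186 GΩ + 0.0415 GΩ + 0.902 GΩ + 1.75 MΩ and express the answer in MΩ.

967.76 MΩ

In MΩ:
  3910 kΩ = 3910e-3 MΩ = 3.91
  0.0186 GΩ = 0.0186e3 MΩ = 18.6
  0.0415 GΩ = 0.0415e3 MΩ = 41.5
  0.902 GΩ = 0.902e3 MΩ = 902
  1.75 MΩ → 1.75
Sum: 3.91 + 18.6 + 41.5 + 902 + 1.75 = 967.76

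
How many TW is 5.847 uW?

micro = 10⁻⁶, tera = 10¹²; factor is 10⁻¹⁸.
5.847 × 10⁻¹⁸ = 0.000000000000000005847

0.000000000000000005847 TW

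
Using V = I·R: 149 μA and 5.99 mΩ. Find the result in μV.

0.89251 μV

149 × 10⁻⁶ × 5.99 × 10⁻³ = 892.51 × 10⁻⁹ V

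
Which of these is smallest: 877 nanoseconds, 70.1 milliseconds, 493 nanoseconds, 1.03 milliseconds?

493 nanoseconds

877 nanoseconds = 0.000000877 seconds
70.1 milliseconds = 0.0701 seconds
493 nanoseconds = 0.000000493 seconds
1.03 milliseconds = 0.00103 seconds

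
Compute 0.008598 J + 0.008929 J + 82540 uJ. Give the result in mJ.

100.067 mJ

In mJ:
  0.008598 J = 0.008598 × 10³ mJ = 8.598
  0.008929 J = 0.008929 × 10³ mJ = 8.929
  82540 uJ = 82540 × 10⁻³ mJ = 82.54
Sum: 8.598 + 8.929 + 82.54 = 100.067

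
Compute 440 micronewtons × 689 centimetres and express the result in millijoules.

3.0316 millijoules

440 × 10^-6 × 689 × 10^-2 = 303160 × 10^-8 J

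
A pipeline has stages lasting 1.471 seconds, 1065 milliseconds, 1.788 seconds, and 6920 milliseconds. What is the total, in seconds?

In seconds:
  1.471 seconds → 1.471
  1065 milliseconds = 1065 × 10^-3 seconds = 1.065
  1.788 seconds → 1.788
  6920 milliseconds = 6920 × 10^-3 seconds = 6.92
Sum: 1.471 + 1.065 + 1.788 + 6.92 = 11.244

11.244 seconds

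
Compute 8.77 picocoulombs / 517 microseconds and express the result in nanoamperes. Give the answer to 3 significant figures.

(8.77e-12) / (517e-6) = 0.016963e-6 A

17.0 nanoamperes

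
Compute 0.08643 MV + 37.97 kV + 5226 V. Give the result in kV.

129.626 kV

In kV:
  0.08643 MV = 0.08643 × 10³ kV = 86.43
  37.97 kV → 37.97
  5226 V = 5226 × 10⁻³ kV = 5.226
Sum: 86.43 + 37.97 + 5.226 = 129.626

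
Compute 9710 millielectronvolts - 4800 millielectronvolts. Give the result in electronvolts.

4.91 electronvolts

In electronvolts:
  9710 millielectronvolts = 9710 × 10^-3 electronvolts = 9.71
  4800 millielectronvolts = 4800 × 10^-3 electronvolts = 4.8
Difference: 9.71 - 4.8 = 4.91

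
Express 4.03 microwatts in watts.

micro = 10^-6, (no prefix) = 10^0; factor is 10^-6.
4.03 × 10^-6 = 0.00000403

0.00000403 watts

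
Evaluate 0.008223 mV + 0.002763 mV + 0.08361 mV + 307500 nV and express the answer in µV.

402.096 µV

In µV:
  0.008223 mV = 0.008223 × 10^3 µV = 8.223
  0.002763 mV = 0.002763 × 10^3 µV = 2.763
  0.08361 mV = 0.08361 × 10^3 µV = 83.61
  307500 nV = 307500 × 10^-3 µV = 307.5
Sum: 8.223 + 2.763 + 83.61 + 307.5 = 402.096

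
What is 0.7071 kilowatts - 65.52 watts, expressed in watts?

641.58 watts

In watts:
  0.7071 kilowatts = 0.7071 × 10^3 watts = 707.1
  65.52 watts → 65.52
Difference: 707.1 - 65.52 = 641.58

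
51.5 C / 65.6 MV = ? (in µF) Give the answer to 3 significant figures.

0.785 µF

(51.5) / (65.6 × 10^6) = 0.78506 × 10^-6 F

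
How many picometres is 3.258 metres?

3258000000000 picometres

(no prefix) = 10^0, pico = 10^-12; factor is 10^12.
3.258 × 10^12 = 3258000000000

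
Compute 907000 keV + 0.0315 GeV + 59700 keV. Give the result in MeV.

998.2 MeV

In MeV:
  907000 keV = 907000 × 10⁻³ MeV = 907
  0.0315 GeV = 0.0315 × 10³ MeV = 31.5
  59700 keV = 59700 × 10⁻³ MeV = 59.7
Sum: 907 + 31.5 + 59.7 = 998.2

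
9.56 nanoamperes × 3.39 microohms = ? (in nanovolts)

9.56e-9 × 3.39e-6 = 32.4084e-15 V

0.0000324084 nanovolts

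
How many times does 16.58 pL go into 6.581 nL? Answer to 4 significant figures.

396.9

(6.581e-9) / (16.58e-12) = 0.39692e3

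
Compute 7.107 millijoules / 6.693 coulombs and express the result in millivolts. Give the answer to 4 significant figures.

(7.107 × 10^-3) / (6.693) = 1.06186 × 10^-3 V

1.062 millivolts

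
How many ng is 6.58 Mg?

mega = 10⁶, nano = 10⁻⁹; factor is 10¹⁵.
6.58 × 10¹⁵ = 6580000000000000

6580000000000000 ng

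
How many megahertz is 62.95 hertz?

(no prefix) = 10^0, mega = 10^6; factor is 10^-6.
62.95 × 10^-6 = 0.00006295

0.00006295 megahertz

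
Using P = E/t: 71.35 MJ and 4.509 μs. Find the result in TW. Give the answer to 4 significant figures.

15.82 TW

(71.35 × 10⁶) / (4.509 × 10⁻⁶) = 15.8239 × 10¹² W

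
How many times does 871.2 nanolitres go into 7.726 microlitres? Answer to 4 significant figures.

(7.726 × 10^-6) / (871.2 × 10^-9) = 0.0088682 × 10^3

8.868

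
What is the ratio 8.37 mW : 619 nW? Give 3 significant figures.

(8.37 × 10⁻³) / (619 × 10⁻⁹) = 0.01352 × 10⁶

13500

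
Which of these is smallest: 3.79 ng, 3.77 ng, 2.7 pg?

3.79 ng = 0.00000000379 g
3.77 ng = 0.00000000377 g
2.7 pg = 0.0000000000027 g

2.7 pg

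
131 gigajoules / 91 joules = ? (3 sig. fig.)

1440000000

(131 × 10⁹) / (91) = 1.44 × 10⁹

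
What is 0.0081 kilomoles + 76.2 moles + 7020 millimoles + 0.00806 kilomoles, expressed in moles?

In moles:
  0.0081 kilomoles = 0.0081 × 10³ moles = 8.1
  76.2 moles → 76.2
  7020 millimoles = 7020 × 10⁻³ moles = 7.02
  0.00806 kilomoles = 0.00806 × 10³ moles = 8.06
Sum: 8.1 + 76.2 + 7.02 + 8.06 = 99.38

99.38 moles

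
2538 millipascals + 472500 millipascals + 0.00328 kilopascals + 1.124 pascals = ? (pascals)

479.442 pascals

In pascals:
  2538 millipascals = 2538e-3 pascals = 2.538
  472500 millipascals = 472500e-3 pascals = 472.5
  0.00328 kilopascals = 0.00328e3 pascals = 3.28
  1.124 pascals → 1.124
Sum: 2.538 + 472.5 + 3.28 + 1.124 = 479.442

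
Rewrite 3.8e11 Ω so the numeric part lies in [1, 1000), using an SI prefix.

= 380e9 Ω; 1e9 is giga.

380 GΩ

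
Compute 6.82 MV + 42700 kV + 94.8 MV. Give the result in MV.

144.32 MV

In MV:
  6.82 MV → 6.82
  42700 kV = 42700 × 10⁻³ MV = 42.7
  94.8 MV → 94.8
Sum: 6.82 + 42.7 + 94.8 = 144.32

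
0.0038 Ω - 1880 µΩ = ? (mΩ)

1.92 mΩ

In mΩ:
  0.0038 Ω = 0.0038 × 10^3 mΩ = 3.8
  1880 µΩ = 1880 × 10^-3 mΩ = 1.88
Difference: 3.8 - 1.88 = 1.92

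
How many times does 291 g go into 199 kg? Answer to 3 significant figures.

684

(199 × 10³) / (291) = 0.6838 × 10³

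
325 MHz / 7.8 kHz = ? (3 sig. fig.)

41700

(325 × 10^6) / (7.8 × 10^3) = 41.67 × 10^3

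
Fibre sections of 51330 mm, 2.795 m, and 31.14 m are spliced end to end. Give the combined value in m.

85.265 m

In m:
  51330 mm = 51330 × 10^-3 m = 51.33
  2.795 m → 2.795
  31.14 m → 31.14
Sum: 51.33 + 2.795 + 31.14 = 85.265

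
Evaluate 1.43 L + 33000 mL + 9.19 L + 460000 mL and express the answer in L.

In L:
  1.43 L → 1.43
  33000 mL = 33000e-3 L = 33
  9.19 L → 9.19
  460000 mL = 460000e-3 L = 460
Sum: 1.43 + 33 + 9.19 + 460 = 503.62

503.62 L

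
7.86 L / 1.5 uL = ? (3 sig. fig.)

5240000

(7.86) / (1.5e-6) = 5.24e6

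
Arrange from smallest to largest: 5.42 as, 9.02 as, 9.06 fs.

5.42 as = 0.00000000000000000542 s
9.02 as = 0.00000000000000000902 s
9.06 fs = 0.00000000000000906 s

5.42 as < 9.02 as < 9.06 fs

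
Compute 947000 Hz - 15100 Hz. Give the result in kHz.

931.9 kHz

In kHz:
  947000 Hz = 947000e-3 kHz = 947
  15100 Hz = 15100e-3 kHz = 15.1
Difference: 947 - 15.1 = 931.9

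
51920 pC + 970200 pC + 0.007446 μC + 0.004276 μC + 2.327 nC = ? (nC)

1036.169 nC

In nC:
  51920 pC = 51920 × 10⁻³ nC = 51.92
  970200 pC = 970200 × 10⁻³ nC = 970.2
  0.007446 μC = 0.007446 × 10³ nC = 7.446
  0.004276 μC = 0.004276 × 10³ nC = 4.276
  2.327 nC → 2.327
Sum: 51.92 + 970.2 + 7.446 + 4.276 + 2.327 = 1036.169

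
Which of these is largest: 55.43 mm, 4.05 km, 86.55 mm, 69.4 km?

55.43 mm = 0.05543 m
4.05 km = 4050 m
86.55 mm = 0.08655 m
69.4 km = 69400 m

69.4 km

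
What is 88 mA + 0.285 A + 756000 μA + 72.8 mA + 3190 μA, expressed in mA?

1204.99 mA

In mA:
  88 mA → 88
  0.285 A = 0.285 × 10³ mA = 285
  756000 μA = 756000 × 10⁻³ mA = 756
  72.8 mA → 72.8
  3190 μA = 3190 × 10⁻³ mA = 3.19
Sum: 88 + 285 + 756 + 72.8 + 3.19 = 1204.99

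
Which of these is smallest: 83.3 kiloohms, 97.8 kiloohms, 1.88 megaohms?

83.3 kiloohms

83.3 kiloohms = 83300 ohms
97.8 kiloohms = 97800 ohms
1.88 megaohms = 1880000 ohms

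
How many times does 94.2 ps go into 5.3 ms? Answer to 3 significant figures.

56300000

(5.3 × 10⁻³) / (94.2 × 10⁻¹²) = 0.05626 × 10⁹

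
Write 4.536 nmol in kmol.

0.000000000004536 kmol

nano = 10⁻⁹, kilo = 10³; factor is 10⁻¹².
4.536 × 10⁻¹² = 0.000000000004536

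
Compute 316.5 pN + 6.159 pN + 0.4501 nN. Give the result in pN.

In pN:
  316.5 pN → 316.5
  6.159 pN → 6.159
  0.4501 nN = 0.4501e3 pN = 450.1
Sum: 316.5 + 6.159 + 450.1 = 772.759

772.759 pN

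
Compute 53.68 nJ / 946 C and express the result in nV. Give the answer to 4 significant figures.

(53.68 × 10^-9) / (946) = 0.0567442 × 10^-9 V

0.05674 nV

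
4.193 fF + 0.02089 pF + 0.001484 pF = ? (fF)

26.567 fF

In fF:
  4.193 fF → 4.193
  0.02089 pF = 0.02089 × 10³ fF = 20.89
  0.001484 pF = 0.001484 × 10³ fF = 1.484
Sum: 4.193 + 20.89 + 1.484 = 26.567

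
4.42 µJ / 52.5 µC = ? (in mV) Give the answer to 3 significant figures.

(4.42e-6) / (52.5e-6) = 0.08419 V

84.2 mV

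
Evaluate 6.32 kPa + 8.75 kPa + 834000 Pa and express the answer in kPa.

849.07 kPa

In kPa:
  6.32 kPa → 6.32
  8.75 kPa → 8.75
  834000 Pa = 834000 × 10^-3 kPa = 834
Sum: 6.32 + 8.75 + 834 = 849.07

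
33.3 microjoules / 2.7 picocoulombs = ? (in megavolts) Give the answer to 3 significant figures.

(33.3e-6) / (2.7e-12) = 12.333e6 V

12.3 megavolts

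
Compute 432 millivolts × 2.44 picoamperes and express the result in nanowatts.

0.00105408 nanowatts

432e-3 × 2.44e-12 = 1054.08e-15 W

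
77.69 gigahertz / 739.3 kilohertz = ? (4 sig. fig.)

105100

(77.69 × 10⁹) / (739.3 × 10³) = 0.10509 × 10⁶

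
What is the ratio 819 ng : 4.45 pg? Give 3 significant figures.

184000

(819e-9) / (4.45e-12) = 184e3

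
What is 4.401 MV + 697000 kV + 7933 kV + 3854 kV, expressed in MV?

In MV:
  4.401 MV → 4.401
  697000 kV = 697000 × 10^-3 MV = 697
  7933 kV = 7933 × 10^-3 MV = 7.933
  3854 kV = 3854 × 10^-3 MV = 3.854
Sum: 4.401 + 697 + 7.933 + 3.854 = 713.188

713.188 MV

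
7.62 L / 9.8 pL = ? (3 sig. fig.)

(7.62) / (9.8e-12) = 0.7776e12

778000000000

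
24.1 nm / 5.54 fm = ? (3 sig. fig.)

4350000

(24.1 × 10⁻⁹) / (5.54 × 10⁻¹⁵) = 4.35 × 10⁶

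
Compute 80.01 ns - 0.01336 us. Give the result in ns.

In ns:
  80.01 ns → 80.01
  0.01336 us = 0.01336e3 ns = 13.36
Difference: 80.01 - 13.36 = 66.65

66.65 ns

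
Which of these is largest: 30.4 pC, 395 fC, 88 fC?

30.4 pC

30.4 pC = 0.0000000000304 C
395 fC = 0.000000000000395 C
88 fC = 0.000000000000088 C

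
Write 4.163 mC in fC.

milli = 10⁻³, femto = 10⁻¹⁵; factor is 10¹².
4.163 × 10¹² = 4163000000000

4163000000000 fC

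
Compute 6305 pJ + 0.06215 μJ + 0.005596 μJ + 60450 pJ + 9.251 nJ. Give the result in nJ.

143.752 nJ

In nJ:
  6305 pJ = 6305 × 10^-3 nJ = 6.305
  0.06215 μJ = 0.06215 × 10^3 nJ = 62.15
  0.005596 μJ = 0.005596 × 10^3 nJ = 5.596
  60450 pJ = 60450 × 10^-3 nJ = 60.45
  9.251 nJ → 9.251
Sum: 6.305 + 62.15 + 5.596 + 60.45 + 9.251 = 143.752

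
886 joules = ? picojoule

(no prefix) = 10⁰, pico = 10⁻¹²; factor is 10¹².
886 × 10¹² = 886000000000000

886000000000000 picojoules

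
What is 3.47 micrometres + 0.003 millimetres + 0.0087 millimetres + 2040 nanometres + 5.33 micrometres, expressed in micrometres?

22.54 micrometres

In micrometres:
  3.47 micrometres → 3.47
  0.003 millimetres = 0.003 × 10³ micrometres = 3
  0.0087 millimetres = 0.0087 × 10³ micrometres = 8.7
  2040 nanometres = 2040 × 10⁻³ micrometres = 2.04
  5.33 micrometres → 5.33
Sum: 3.47 + 3 + 8.7 + 2.04 + 5.33 = 22.54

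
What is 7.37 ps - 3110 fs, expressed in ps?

4.26 ps

In ps:
  7.37 ps → 7.37
  3110 fs = 3110 × 10⁻³ ps = 3.11
Difference: 7.37 - 3.11 = 4.26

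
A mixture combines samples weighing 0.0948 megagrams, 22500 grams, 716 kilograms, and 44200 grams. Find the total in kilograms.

In kilograms:
  0.0948 megagrams = 0.0948 × 10^3 kilograms = 94.8
  22500 grams = 22500 × 10^-3 kilograms = 22.5
  716 kilograms → 716
  44200 grams = 44200 × 10^-3 kilograms = 44.2
Sum: 94.8 + 22.5 + 716 + 44.2 = 877.5

877.5 kilograms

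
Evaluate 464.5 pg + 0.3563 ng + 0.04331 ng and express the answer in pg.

In pg:
  464.5 pg → 464.5
  0.3563 ng = 0.3563 × 10³ pg = 356.3
  0.04331 ng = 0.04331 × 10³ pg = 43.31
Sum: 464.5 + 356.3 + 43.31 = 864.11

864.11 pg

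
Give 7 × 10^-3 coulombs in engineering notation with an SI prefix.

= 7 × 10^-3 coulombs; 10^-3 is milli.

7 millicoulombs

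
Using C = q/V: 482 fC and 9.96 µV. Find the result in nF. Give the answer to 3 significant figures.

48.4 nF

(482 × 10⁻¹⁵) / (9.96 × 10⁻⁶) = 48.394 × 10⁻⁹ F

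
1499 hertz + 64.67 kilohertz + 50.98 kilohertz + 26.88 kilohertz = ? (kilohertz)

In kilohertz:
  1499 hertz = 1499 × 10^-3 kilohertz = 1.499
  64.67 kilohertz → 64.67
  50.98 kilohertz → 50.98
  26.88 kilohertz → 26.88
Sum: 1.499 + 64.67 + 50.98 + 26.88 = 144.029

144.029 kilohertz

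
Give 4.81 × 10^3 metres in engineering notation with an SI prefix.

= 4.81 × 10^3 metres; 10^3 is kilo.

4.81 kilometres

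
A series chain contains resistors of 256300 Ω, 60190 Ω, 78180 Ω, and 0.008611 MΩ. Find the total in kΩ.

In kΩ:
  256300 Ω = 256300 × 10⁻³ kΩ = 256.3
  60190 Ω = 60190 × 10⁻³ kΩ = 60.19
  78180 Ω = 78180 × 10⁻³ kΩ = 78.18
  0.008611 MΩ = 0.008611 × 10³ kΩ = 8.611
Sum: 256.3 + 60.19 + 78.18 + 8.611 = 403.281

403.281 kΩ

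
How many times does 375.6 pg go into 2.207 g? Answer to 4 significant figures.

5876000000

(2.207) / (375.6 × 10^-12) = 0.0058759 × 10^12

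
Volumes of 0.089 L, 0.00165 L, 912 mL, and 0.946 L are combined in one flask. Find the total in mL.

1948.65 mL

In mL:
  0.089 L = 0.089e3 mL = 89
  0.00165 L = 0.00165e3 mL = 1.65
  912 mL → 912
  0.946 L = 0.946e3 mL = 946
Sum: 89 + 1.65 + 912 + 946 = 1948.65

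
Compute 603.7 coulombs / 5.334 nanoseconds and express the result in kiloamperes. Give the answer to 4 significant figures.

113200000 kiloamperes

(603.7) / (5.334e-9) = 113.18e9 A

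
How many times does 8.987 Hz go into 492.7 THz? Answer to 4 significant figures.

54820000000000

(492.7 × 10¹²) / (8.987) = 54.824 × 10¹²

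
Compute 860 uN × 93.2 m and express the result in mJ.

80.152 mJ

860 × 10⁻⁶ × 93.2 = 80152 × 10⁻⁶ J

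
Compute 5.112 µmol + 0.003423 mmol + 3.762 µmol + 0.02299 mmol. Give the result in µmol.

35.287 µmol

In µmol:
  5.112 µmol → 5.112
  0.003423 mmol = 0.003423e3 µmol = 3.423
  3.762 µmol → 3.762
  0.02299 mmol = 0.02299e3 µmol = 22.99
Sum: 5.112 + 3.423 + 3.762 + 22.99 = 35.287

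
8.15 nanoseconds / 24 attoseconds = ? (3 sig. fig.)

(8.15e-9) / (24e-18) = 0.3396e9

340000000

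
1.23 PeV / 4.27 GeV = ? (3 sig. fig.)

288000

(1.23 × 10^15) / (4.27 × 10^9) = 0.2881 × 10^6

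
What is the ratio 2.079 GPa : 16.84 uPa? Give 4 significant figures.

123500000000000

(2.079 × 10⁹) / (16.84 × 10⁻⁶) = 0.12346 × 10¹⁵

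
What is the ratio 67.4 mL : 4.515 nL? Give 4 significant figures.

14930000

(67.4e-3) / (4.515e-9) = 14.928e6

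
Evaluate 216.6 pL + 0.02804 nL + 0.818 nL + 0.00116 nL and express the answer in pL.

In pL:
  216.6 pL → 216.6
  0.02804 nL = 0.02804 × 10³ pL = 28.04
  0.818 nL = 0.818 × 10³ pL = 818
  0.00116 nL = 0.00116 × 10³ pL = 1.16
Sum: 216.6 + 28.04 + 818 + 1.16 = 1063.8

1063.8 pL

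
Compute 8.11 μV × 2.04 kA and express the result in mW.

16.5444 mW

8.11 × 10^-6 × 2.04 × 10^3 = 16.5444 × 10^-3 W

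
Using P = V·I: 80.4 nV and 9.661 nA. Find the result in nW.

0.0000007767444 nW

80.4 × 10^-9 × 9.661 × 10^-9 = 776.7444 × 10^-18 W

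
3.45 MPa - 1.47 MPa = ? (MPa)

1.98 MPa

In MPa:
  3.45 MPa → 3.45
  1.47 MPa → 1.47
Difference: 3.45 - 1.47 = 1.98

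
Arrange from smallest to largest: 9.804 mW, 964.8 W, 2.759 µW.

2.759 µW < 9.804 mW < 964.8 W

9.804 mW = 0.009804 W
964.8 W = 964.8 W
2.759 µW = 0.000002759 W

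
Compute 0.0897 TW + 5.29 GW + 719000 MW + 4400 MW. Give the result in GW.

In GW:
  0.0897 TW = 0.0897 × 10^3 GW = 89.7
  5.29 GW → 5.29
  719000 MW = 719000 × 10^-3 GW = 719
  4400 MW = 4400 × 10^-3 GW = 4.4
Sum: 89.7 + 5.29 + 719 + 4.4 = 818.39

818.39 GW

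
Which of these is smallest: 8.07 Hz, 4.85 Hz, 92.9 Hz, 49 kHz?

8.07 Hz = 8.07 Hz
4.85 Hz = 4.85 Hz
92.9 Hz = 92.9 Hz
49 kHz = 49000 Hz

4.85 Hz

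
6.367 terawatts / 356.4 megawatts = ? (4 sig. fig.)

17860

(6.367e12) / (356.4e6) = 0.017865e6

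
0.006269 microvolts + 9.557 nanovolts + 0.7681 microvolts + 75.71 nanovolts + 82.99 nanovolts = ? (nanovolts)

In nanovolts:
  0.006269 microvolts = 0.006269e3 nanovolts = 6.269
  9.557 nanovolts → 9.557
  0.7681 microvolts = 0.7681e3 nanovolts = 768.1
  75.71 nanovolts → 75.71
  82.99 nanovolts → 82.99
Sum: 6.269 + 9.557 + 768.1 + 75.71 + 82.99 = 942.626

942.626 nanovolts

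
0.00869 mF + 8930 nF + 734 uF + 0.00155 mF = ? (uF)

753.17 uF

In uF:
  0.00869 mF = 0.00869 × 10³ uF = 8.69
  8930 nF = 8930 × 10⁻³ uF = 8.93
  734 uF → 734
  0.00155 mF = 0.00155 × 10³ uF = 1.55
Sum: 8.69 + 8.93 + 734 + 1.55 = 753.17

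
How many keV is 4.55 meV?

milli = 10^-3, kilo = 10^3; factor is 10^-6.
4.55 × 10^-6 = 0.00000455

0.00000455 keV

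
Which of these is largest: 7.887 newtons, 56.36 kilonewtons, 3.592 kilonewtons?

56.36 kilonewtons

7.887 newtons = 7.887 newtons
56.36 kilonewtons = 56360 newtons
3.592 kilonewtons = 3592 newtons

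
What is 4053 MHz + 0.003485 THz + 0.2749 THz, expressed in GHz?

282.438 GHz

In GHz:
  4053 MHz = 4053 × 10⁻³ GHz = 4.053
  0.003485 THz = 0.003485 × 10³ GHz = 3.485
  0.2749 THz = 0.2749 × 10³ GHz = 274.9
Sum: 4.053 + 3.485 + 274.9 = 282.438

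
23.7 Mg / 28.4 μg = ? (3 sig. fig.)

(23.7e6) / (28.4e-6) = 0.8345e12

835000000000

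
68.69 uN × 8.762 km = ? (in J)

0.60186178 J

68.69 × 10⁻⁶ × 8.762 × 10³ = 601.86178 × 10⁻³ J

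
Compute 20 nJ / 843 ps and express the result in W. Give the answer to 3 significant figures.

(20 × 10⁻⁹) / (843 × 10⁻¹²) = 0.023725 × 10³ W

23.7 W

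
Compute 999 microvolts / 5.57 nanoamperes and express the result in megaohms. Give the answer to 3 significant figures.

(999 × 10^-6) / (5.57 × 10^-9) = 179.35 × 10^3 Ω

0.179 megaohms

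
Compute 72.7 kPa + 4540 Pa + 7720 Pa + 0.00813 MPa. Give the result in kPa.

In kPa:
  72.7 kPa → 72.7
  4540 Pa = 4540e-3 kPa = 4.54
  7720 Pa = 7720e-3 kPa = 7.72
  0.00813 MPa = 0.00813e3 kPa = 8.13
Sum: 72.7 + 4.54 + 7.72 + 8.13 = 93.09

93.09 kPa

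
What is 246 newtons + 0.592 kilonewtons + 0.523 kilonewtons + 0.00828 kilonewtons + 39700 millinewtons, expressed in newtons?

1408.98 newtons

In newtons:
  246 newtons → 246
  0.592 kilonewtons = 0.592 × 10^3 newtons = 592
  0.523 kilonewtons = 0.523 × 10^3 newtons = 523
  0.00828 kilonewtons = 0.00828 × 10^3 newtons = 8.28
  39700 millinewtons = 39700 × 10^-3 newtons = 39.7
Sum: 246 + 592 + 523 + 8.28 + 39.7 = 1408.98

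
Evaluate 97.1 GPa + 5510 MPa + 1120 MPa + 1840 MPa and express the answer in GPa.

In GPa:
  97.1 GPa → 97.1
  5510 MPa = 5510 × 10⁻³ GPa = 5.51
  1120 MPa = 1120 × 10⁻³ GPa = 1.12
  1840 MPa = 1840 × 10⁻³ GPa = 1.84
Sum: 97.1 + 5.51 + 1.12 + 1.84 = 105.57

105.57 GPa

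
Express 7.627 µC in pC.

micro = 10^-6, pico = 10^-12; factor is 10^6.
7.627 × 10^6 = 7627000

7627000 pC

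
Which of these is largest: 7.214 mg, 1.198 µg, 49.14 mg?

7.214 mg = 0.007214 g
1.198 µg = 0.000001198 g
49.14 mg = 0.04914 g

49.14 mg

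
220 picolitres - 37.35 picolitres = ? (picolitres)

182.65 picolitres

In picolitres:
  220 picolitres → 220
  37.35 picolitres → 37.35
Difference: 220 - 37.35 = 182.65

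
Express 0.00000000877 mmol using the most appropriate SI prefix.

8.77 pmol

= 8.77 × 10⁻¹² mol; 10⁻¹² is pico.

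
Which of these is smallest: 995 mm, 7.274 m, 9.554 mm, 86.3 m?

9.554 mm

995 mm = 0.995 m
7.274 m = 7.274 m
9.554 mm = 0.009554 m
86.3 m = 86.3 m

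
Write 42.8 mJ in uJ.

milli = 1e-3, micro = 1e-6; factor is 1e3.
42.8 × 1e3 = 42800

42800 uJ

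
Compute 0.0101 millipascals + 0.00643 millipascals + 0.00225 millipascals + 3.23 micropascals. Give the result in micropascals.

22.01 micropascals

In micropascals:
  0.0101 millipascals = 0.0101 × 10^3 micropascals = 10.1
  0.00643 millipascals = 0.00643 × 10^3 micropascals = 6.43
  0.00225 millipascals = 0.00225 × 10^3 micropascals = 2.25
  3.23 micropascals → 3.23
Sum: 10.1 + 6.43 + 2.25 + 3.23 = 22.01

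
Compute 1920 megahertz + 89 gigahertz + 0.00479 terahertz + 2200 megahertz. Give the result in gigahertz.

97.91 gigahertz

In gigahertz:
  1920 megahertz = 1920 × 10⁻³ gigahertz = 1.92
  89 gigahertz → 89
  0.00479 terahertz = 0.00479 × 10³ gigahertz = 4.79
  2200 megahertz = 2200 × 10⁻³ gigahertz = 2.2
Sum: 1.92 + 89 + 4.79 + 2.2 = 97.91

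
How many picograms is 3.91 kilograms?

3910000000000000 picograms

kilo = 10³, pico = 10⁻¹²; factor is 10¹⁵.
3.91 × 10¹⁵ = 3910000000000000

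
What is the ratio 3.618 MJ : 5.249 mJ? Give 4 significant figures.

689300000

(3.618 × 10^6) / (5.249 × 10^-3) = 0.68927 × 10^9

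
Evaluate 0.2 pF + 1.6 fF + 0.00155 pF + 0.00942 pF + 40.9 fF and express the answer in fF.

In fF:
  0.2 pF = 0.2e3 fF = 200
  1.6 fF → 1.6
  0.00155 pF = 0.00155e3 fF = 1.55
  0.00942 pF = 0.00942e3 fF = 9.42
  40.9 fF → 40.9
Sum: 200 + 1.6 + 1.55 + 9.42 + 40.9 = 253.47

253.47 fF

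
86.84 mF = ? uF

milli = 10^-3, micro = 10^-6; factor is 10^3.
86.84 × 10^3 = 86840

86840 uF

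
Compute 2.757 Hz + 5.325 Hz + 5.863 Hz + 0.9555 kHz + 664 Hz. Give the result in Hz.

1633.445 Hz

In Hz:
  2.757 Hz → 2.757
  5.325 Hz → 5.325
  5.863 Hz → 5.863
  0.9555 kHz = 0.9555 × 10³ Hz = 955.5
  664 Hz → 664
Sum: 2.757 + 5.325 + 5.863 + 955.5 + 664 = 1633.445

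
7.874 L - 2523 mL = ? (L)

5.351 L

In L:
  7.874 L → 7.874
  2523 mL = 2523 × 10^-3 L = 2.523
Difference: 7.874 - 2.523 = 5.351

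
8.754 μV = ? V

0.000008754 V

micro = 1e-6, (no prefix) = 1e0; factor is 1e-6.
8.754 × 1e-6 = 0.000008754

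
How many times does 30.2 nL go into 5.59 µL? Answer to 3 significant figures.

(5.59e-6) / (30.2e-9) = 0.1851e3

185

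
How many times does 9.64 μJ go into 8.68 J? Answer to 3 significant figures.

(8.68) / (9.64 × 10⁻⁶) = 0.9004 × 10⁶

900000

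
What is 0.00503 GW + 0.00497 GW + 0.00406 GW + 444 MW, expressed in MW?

458.06 MW

In MW:
  0.00503 GW = 0.00503 × 10³ MW = 5.03
  0.00497 GW = 0.00497 × 10³ MW = 4.97
  0.00406 GW = 0.00406 × 10³ MW = 4.06
  444 MW → 444
Sum: 5.03 + 4.97 + 4.06 + 444 = 458.06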